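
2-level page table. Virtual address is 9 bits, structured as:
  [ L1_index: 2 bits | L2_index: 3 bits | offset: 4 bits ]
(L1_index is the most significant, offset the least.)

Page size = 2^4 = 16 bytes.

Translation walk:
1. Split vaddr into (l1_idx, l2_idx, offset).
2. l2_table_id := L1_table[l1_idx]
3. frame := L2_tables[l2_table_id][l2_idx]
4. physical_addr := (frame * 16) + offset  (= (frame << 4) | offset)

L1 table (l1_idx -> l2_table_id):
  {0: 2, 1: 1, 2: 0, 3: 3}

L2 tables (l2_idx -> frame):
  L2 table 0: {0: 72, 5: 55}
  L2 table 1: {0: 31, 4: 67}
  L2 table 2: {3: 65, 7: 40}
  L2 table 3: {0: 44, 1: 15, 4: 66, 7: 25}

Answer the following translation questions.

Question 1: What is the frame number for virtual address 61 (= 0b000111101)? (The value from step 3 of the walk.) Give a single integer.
Answer: 65

Derivation:
vaddr = 61: l1_idx=0, l2_idx=3
L1[0] = 2; L2[2][3] = 65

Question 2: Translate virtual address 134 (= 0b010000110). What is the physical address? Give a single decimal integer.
vaddr = 134 = 0b010000110
Split: l1_idx=1, l2_idx=0, offset=6
L1[1] = 1
L2[1][0] = 31
paddr = 31 * 16 + 6 = 502

Answer: 502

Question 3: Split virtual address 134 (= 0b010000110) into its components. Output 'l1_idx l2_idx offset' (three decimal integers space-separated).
vaddr = 134 = 0b010000110
  top 2 bits -> l1_idx = 1
  next 3 bits -> l2_idx = 0
  bottom 4 bits -> offset = 6

Answer: 1 0 6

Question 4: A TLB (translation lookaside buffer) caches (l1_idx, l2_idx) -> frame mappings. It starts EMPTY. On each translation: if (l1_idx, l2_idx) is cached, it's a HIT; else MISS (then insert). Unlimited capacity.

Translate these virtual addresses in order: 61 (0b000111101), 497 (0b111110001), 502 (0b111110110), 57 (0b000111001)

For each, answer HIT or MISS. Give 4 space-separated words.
vaddr=61: (0,3) not in TLB -> MISS, insert
vaddr=497: (3,7) not in TLB -> MISS, insert
vaddr=502: (3,7) in TLB -> HIT
vaddr=57: (0,3) in TLB -> HIT

Answer: MISS MISS HIT HIT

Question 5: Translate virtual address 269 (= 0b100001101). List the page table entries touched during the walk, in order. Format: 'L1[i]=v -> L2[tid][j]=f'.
vaddr = 269 = 0b100001101
Split: l1_idx=2, l2_idx=0, offset=13

Answer: L1[2]=0 -> L2[0][0]=72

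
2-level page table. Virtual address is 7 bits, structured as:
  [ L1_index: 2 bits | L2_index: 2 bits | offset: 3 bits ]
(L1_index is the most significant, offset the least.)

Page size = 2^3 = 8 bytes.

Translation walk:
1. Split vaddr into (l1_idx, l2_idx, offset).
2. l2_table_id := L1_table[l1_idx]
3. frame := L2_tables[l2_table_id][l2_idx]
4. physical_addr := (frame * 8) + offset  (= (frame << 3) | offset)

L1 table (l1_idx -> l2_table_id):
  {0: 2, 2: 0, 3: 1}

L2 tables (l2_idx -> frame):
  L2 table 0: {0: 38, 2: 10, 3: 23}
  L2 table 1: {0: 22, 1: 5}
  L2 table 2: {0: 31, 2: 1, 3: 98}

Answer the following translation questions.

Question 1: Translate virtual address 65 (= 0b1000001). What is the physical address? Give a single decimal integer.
Answer: 305

Derivation:
vaddr = 65 = 0b1000001
Split: l1_idx=2, l2_idx=0, offset=1
L1[2] = 0
L2[0][0] = 38
paddr = 38 * 8 + 1 = 305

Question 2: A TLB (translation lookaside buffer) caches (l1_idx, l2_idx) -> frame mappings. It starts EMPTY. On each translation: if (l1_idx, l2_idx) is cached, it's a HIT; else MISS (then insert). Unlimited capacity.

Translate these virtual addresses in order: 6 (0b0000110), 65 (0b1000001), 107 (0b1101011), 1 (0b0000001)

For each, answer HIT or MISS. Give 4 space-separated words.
Answer: MISS MISS MISS HIT

Derivation:
vaddr=6: (0,0) not in TLB -> MISS, insert
vaddr=65: (2,0) not in TLB -> MISS, insert
vaddr=107: (3,1) not in TLB -> MISS, insert
vaddr=1: (0,0) in TLB -> HIT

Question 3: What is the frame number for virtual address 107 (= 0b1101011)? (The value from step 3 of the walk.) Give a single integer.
Answer: 5

Derivation:
vaddr = 107: l1_idx=3, l2_idx=1
L1[3] = 1; L2[1][1] = 5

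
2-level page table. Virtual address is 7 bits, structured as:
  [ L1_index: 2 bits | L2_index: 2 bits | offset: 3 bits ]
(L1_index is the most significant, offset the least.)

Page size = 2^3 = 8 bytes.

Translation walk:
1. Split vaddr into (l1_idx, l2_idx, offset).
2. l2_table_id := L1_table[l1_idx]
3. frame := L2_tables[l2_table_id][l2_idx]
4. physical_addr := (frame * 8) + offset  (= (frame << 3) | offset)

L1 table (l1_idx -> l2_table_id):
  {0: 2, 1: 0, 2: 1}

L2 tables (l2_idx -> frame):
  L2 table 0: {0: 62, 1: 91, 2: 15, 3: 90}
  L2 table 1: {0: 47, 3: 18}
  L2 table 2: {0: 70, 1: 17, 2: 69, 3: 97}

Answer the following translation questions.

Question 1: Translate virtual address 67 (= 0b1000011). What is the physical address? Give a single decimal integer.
vaddr = 67 = 0b1000011
Split: l1_idx=2, l2_idx=0, offset=3
L1[2] = 1
L2[1][0] = 47
paddr = 47 * 8 + 3 = 379

Answer: 379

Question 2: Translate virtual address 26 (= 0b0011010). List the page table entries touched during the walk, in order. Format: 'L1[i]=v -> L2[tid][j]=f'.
Answer: L1[0]=2 -> L2[2][3]=97

Derivation:
vaddr = 26 = 0b0011010
Split: l1_idx=0, l2_idx=3, offset=2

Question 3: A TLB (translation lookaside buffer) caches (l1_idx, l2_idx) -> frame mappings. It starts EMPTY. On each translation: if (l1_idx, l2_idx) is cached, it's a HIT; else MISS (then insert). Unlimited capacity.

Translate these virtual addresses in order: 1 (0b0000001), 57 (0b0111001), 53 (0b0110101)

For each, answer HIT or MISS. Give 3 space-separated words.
vaddr=1: (0,0) not in TLB -> MISS, insert
vaddr=57: (1,3) not in TLB -> MISS, insert
vaddr=53: (1,2) not in TLB -> MISS, insert

Answer: MISS MISS MISS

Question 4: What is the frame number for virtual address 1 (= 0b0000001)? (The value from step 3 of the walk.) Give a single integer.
Answer: 70

Derivation:
vaddr = 1: l1_idx=0, l2_idx=0
L1[0] = 2; L2[2][0] = 70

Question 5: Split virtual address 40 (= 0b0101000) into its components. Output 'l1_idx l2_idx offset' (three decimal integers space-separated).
vaddr = 40 = 0b0101000
  top 2 bits -> l1_idx = 1
  next 2 bits -> l2_idx = 1
  bottom 3 bits -> offset = 0

Answer: 1 1 0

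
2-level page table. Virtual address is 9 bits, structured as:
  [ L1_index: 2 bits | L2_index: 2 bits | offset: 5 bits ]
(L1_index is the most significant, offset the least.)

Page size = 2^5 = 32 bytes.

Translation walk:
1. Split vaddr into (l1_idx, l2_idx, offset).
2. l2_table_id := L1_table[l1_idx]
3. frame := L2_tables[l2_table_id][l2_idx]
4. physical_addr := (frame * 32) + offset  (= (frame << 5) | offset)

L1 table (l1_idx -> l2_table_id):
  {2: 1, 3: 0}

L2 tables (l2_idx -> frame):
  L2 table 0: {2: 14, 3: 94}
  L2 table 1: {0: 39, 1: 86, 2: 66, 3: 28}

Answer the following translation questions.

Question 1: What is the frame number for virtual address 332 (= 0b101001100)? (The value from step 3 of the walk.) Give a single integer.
vaddr = 332: l1_idx=2, l2_idx=2
L1[2] = 1; L2[1][2] = 66

Answer: 66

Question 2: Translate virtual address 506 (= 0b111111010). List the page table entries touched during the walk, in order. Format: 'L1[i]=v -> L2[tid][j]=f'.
Answer: L1[3]=0 -> L2[0][3]=94

Derivation:
vaddr = 506 = 0b111111010
Split: l1_idx=3, l2_idx=3, offset=26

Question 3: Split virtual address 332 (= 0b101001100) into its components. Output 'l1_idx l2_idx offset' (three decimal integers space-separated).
vaddr = 332 = 0b101001100
  top 2 bits -> l1_idx = 2
  next 2 bits -> l2_idx = 2
  bottom 5 bits -> offset = 12

Answer: 2 2 12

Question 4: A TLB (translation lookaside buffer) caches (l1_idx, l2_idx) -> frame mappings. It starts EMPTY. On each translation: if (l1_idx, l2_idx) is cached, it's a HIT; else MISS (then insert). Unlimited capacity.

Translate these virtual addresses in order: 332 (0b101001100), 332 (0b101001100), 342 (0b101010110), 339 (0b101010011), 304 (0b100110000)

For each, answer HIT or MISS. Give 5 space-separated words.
vaddr=332: (2,2) not in TLB -> MISS, insert
vaddr=332: (2,2) in TLB -> HIT
vaddr=342: (2,2) in TLB -> HIT
vaddr=339: (2,2) in TLB -> HIT
vaddr=304: (2,1) not in TLB -> MISS, insert

Answer: MISS HIT HIT HIT MISS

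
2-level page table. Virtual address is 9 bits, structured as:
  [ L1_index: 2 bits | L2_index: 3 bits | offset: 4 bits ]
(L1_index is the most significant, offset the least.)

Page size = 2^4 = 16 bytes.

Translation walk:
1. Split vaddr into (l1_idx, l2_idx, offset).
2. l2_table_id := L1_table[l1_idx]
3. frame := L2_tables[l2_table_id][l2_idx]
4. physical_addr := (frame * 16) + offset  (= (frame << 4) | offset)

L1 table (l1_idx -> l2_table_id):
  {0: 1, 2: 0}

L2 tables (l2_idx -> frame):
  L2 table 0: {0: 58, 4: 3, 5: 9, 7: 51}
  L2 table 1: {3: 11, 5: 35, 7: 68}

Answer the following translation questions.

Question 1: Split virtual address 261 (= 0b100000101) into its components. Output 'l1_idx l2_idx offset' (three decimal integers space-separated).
vaddr = 261 = 0b100000101
  top 2 bits -> l1_idx = 2
  next 3 bits -> l2_idx = 0
  bottom 4 bits -> offset = 5

Answer: 2 0 5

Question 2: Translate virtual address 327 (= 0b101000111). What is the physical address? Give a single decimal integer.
Answer: 55

Derivation:
vaddr = 327 = 0b101000111
Split: l1_idx=2, l2_idx=4, offset=7
L1[2] = 0
L2[0][4] = 3
paddr = 3 * 16 + 7 = 55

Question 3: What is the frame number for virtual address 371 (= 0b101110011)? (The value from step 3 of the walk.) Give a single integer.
vaddr = 371: l1_idx=2, l2_idx=7
L1[2] = 0; L2[0][7] = 51

Answer: 51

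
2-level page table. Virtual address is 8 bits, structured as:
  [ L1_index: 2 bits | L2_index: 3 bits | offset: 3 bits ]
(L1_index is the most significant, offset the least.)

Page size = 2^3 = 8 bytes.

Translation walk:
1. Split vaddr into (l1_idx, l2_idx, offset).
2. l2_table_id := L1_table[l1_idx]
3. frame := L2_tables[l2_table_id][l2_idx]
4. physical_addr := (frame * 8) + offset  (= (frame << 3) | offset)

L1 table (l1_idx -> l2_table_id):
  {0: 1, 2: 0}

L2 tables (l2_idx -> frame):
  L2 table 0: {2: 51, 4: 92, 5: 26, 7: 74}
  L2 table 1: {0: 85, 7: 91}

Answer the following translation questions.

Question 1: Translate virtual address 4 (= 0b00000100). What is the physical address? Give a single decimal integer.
vaddr = 4 = 0b00000100
Split: l1_idx=0, l2_idx=0, offset=4
L1[0] = 1
L2[1][0] = 85
paddr = 85 * 8 + 4 = 684

Answer: 684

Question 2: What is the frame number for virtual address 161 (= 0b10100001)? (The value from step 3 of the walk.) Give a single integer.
vaddr = 161: l1_idx=2, l2_idx=4
L1[2] = 0; L2[0][4] = 92

Answer: 92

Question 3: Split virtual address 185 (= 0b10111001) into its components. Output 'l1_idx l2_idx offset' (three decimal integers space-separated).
vaddr = 185 = 0b10111001
  top 2 bits -> l1_idx = 2
  next 3 bits -> l2_idx = 7
  bottom 3 bits -> offset = 1

Answer: 2 7 1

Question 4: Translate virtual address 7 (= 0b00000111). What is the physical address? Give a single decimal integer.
vaddr = 7 = 0b00000111
Split: l1_idx=0, l2_idx=0, offset=7
L1[0] = 1
L2[1][0] = 85
paddr = 85 * 8 + 7 = 687

Answer: 687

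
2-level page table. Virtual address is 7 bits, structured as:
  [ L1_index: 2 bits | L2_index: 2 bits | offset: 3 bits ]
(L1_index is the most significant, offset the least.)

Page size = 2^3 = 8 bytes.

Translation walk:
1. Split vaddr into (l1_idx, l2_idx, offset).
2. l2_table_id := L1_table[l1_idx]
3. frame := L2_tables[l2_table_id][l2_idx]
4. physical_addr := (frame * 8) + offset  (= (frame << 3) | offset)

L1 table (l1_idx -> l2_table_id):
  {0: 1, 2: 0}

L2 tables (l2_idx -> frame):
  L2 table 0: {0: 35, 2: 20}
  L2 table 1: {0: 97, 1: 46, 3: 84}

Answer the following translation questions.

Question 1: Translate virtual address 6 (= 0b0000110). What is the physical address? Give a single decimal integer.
vaddr = 6 = 0b0000110
Split: l1_idx=0, l2_idx=0, offset=6
L1[0] = 1
L2[1][0] = 97
paddr = 97 * 8 + 6 = 782

Answer: 782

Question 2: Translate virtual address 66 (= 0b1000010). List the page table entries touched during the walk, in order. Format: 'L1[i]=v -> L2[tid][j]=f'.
Answer: L1[2]=0 -> L2[0][0]=35

Derivation:
vaddr = 66 = 0b1000010
Split: l1_idx=2, l2_idx=0, offset=2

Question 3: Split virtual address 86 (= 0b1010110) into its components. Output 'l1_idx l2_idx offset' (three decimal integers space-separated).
Answer: 2 2 6

Derivation:
vaddr = 86 = 0b1010110
  top 2 bits -> l1_idx = 2
  next 2 bits -> l2_idx = 2
  bottom 3 bits -> offset = 6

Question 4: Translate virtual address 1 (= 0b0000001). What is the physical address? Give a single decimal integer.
Answer: 777

Derivation:
vaddr = 1 = 0b0000001
Split: l1_idx=0, l2_idx=0, offset=1
L1[0] = 1
L2[1][0] = 97
paddr = 97 * 8 + 1 = 777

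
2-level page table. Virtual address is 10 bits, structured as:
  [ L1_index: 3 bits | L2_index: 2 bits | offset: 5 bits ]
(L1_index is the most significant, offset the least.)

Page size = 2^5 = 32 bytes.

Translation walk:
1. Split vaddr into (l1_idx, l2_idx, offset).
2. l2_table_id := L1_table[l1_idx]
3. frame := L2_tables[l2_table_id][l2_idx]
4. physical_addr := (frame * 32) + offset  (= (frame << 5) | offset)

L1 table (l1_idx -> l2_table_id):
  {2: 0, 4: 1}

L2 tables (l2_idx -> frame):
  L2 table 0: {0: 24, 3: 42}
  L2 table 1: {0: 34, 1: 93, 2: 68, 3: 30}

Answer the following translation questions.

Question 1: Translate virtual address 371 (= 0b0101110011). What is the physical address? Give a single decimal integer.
Answer: 1363

Derivation:
vaddr = 371 = 0b0101110011
Split: l1_idx=2, l2_idx=3, offset=19
L1[2] = 0
L2[0][3] = 42
paddr = 42 * 32 + 19 = 1363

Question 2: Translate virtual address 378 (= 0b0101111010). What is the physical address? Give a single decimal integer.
Answer: 1370

Derivation:
vaddr = 378 = 0b0101111010
Split: l1_idx=2, l2_idx=3, offset=26
L1[2] = 0
L2[0][3] = 42
paddr = 42 * 32 + 26 = 1370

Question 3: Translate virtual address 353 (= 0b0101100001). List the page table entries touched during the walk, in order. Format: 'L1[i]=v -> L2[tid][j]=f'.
vaddr = 353 = 0b0101100001
Split: l1_idx=2, l2_idx=3, offset=1

Answer: L1[2]=0 -> L2[0][3]=42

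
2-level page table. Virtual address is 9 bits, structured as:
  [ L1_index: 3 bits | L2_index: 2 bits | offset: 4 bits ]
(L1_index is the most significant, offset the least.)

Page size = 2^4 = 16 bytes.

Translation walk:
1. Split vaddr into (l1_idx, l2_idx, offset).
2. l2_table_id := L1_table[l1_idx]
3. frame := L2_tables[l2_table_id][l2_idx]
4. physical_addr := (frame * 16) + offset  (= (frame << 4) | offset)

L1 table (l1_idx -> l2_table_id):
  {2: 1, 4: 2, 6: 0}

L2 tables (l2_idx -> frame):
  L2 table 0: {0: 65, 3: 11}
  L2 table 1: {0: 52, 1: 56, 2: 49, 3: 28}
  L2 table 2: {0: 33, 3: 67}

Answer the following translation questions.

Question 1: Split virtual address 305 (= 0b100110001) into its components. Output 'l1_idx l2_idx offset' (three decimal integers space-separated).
vaddr = 305 = 0b100110001
  top 3 bits -> l1_idx = 4
  next 2 bits -> l2_idx = 3
  bottom 4 bits -> offset = 1

Answer: 4 3 1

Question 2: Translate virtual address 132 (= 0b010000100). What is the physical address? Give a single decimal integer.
Answer: 836

Derivation:
vaddr = 132 = 0b010000100
Split: l1_idx=2, l2_idx=0, offset=4
L1[2] = 1
L2[1][0] = 52
paddr = 52 * 16 + 4 = 836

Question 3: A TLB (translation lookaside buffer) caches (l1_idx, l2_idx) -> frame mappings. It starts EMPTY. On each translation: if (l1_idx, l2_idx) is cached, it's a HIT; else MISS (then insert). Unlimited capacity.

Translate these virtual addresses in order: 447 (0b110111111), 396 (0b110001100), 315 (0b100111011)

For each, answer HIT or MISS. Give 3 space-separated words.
vaddr=447: (6,3) not in TLB -> MISS, insert
vaddr=396: (6,0) not in TLB -> MISS, insert
vaddr=315: (4,3) not in TLB -> MISS, insert

Answer: MISS MISS MISS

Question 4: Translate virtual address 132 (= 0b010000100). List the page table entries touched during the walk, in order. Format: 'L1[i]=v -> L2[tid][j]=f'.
Answer: L1[2]=1 -> L2[1][0]=52

Derivation:
vaddr = 132 = 0b010000100
Split: l1_idx=2, l2_idx=0, offset=4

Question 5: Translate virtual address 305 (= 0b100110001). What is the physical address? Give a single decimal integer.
Answer: 1073

Derivation:
vaddr = 305 = 0b100110001
Split: l1_idx=4, l2_idx=3, offset=1
L1[4] = 2
L2[2][3] = 67
paddr = 67 * 16 + 1 = 1073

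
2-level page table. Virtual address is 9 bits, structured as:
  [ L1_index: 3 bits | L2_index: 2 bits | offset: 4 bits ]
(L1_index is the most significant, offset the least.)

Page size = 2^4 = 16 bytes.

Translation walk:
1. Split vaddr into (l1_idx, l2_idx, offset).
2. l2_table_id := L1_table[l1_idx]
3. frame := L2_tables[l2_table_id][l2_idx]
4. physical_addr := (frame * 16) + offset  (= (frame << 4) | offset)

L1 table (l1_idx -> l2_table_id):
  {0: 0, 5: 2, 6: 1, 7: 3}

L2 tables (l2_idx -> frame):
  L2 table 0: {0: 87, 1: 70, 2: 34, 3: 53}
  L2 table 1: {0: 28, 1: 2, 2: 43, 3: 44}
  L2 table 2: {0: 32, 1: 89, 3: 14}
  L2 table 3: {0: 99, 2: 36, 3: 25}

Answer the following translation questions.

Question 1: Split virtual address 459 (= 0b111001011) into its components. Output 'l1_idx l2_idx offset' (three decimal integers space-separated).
vaddr = 459 = 0b111001011
  top 3 bits -> l1_idx = 7
  next 2 bits -> l2_idx = 0
  bottom 4 bits -> offset = 11

Answer: 7 0 11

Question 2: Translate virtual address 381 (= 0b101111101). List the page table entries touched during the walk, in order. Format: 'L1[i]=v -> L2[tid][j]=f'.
vaddr = 381 = 0b101111101
Split: l1_idx=5, l2_idx=3, offset=13

Answer: L1[5]=2 -> L2[2][3]=14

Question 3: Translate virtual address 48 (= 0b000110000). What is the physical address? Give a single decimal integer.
Answer: 848

Derivation:
vaddr = 48 = 0b000110000
Split: l1_idx=0, l2_idx=3, offset=0
L1[0] = 0
L2[0][3] = 53
paddr = 53 * 16 + 0 = 848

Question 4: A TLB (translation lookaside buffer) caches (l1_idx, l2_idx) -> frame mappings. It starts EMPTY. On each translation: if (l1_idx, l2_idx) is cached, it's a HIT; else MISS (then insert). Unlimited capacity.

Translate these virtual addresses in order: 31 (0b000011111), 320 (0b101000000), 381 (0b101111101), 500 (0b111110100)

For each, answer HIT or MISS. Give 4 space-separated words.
Answer: MISS MISS MISS MISS

Derivation:
vaddr=31: (0,1) not in TLB -> MISS, insert
vaddr=320: (5,0) not in TLB -> MISS, insert
vaddr=381: (5,3) not in TLB -> MISS, insert
vaddr=500: (7,3) not in TLB -> MISS, insert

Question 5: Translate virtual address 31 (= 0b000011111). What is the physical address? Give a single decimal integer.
Answer: 1135

Derivation:
vaddr = 31 = 0b000011111
Split: l1_idx=0, l2_idx=1, offset=15
L1[0] = 0
L2[0][1] = 70
paddr = 70 * 16 + 15 = 1135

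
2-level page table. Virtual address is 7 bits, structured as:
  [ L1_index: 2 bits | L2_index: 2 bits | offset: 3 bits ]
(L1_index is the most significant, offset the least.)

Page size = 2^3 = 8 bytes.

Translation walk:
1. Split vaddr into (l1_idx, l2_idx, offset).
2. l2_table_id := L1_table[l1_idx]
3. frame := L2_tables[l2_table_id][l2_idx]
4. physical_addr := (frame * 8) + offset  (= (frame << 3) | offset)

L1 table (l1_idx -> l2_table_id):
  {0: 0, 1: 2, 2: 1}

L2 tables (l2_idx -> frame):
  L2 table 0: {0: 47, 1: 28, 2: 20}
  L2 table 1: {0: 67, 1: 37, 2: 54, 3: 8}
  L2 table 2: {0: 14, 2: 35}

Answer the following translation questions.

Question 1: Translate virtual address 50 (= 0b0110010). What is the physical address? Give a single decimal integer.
Answer: 282

Derivation:
vaddr = 50 = 0b0110010
Split: l1_idx=1, l2_idx=2, offset=2
L1[1] = 2
L2[2][2] = 35
paddr = 35 * 8 + 2 = 282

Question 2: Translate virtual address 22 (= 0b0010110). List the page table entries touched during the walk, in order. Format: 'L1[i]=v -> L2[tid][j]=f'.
vaddr = 22 = 0b0010110
Split: l1_idx=0, l2_idx=2, offset=6

Answer: L1[0]=0 -> L2[0][2]=20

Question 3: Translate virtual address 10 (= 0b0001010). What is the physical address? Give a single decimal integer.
Answer: 226

Derivation:
vaddr = 10 = 0b0001010
Split: l1_idx=0, l2_idx=1, offset=2
L1[0] = 0
L2[0][1] = 28
paddr = 28 * 8 + 2 = 226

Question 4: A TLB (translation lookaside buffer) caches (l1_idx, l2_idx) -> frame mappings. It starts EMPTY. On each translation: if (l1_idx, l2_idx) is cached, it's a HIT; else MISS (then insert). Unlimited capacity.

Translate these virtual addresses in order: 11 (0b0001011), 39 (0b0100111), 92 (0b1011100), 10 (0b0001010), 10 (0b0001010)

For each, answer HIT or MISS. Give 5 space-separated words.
Answer: MISS MISS MISS HIT HIT

Derivation:
vaddr=11: (0,1) not in TLB -> MISS, insert
vaddr=39: (1,0) not in TLB -> MISS, insert
vaddr=92: (2,3) not in TLB -> MISS, insert
vaddr=10: (0,1) in TLB -> HIT
vaddr=10: (0,1) in TLB -> HIT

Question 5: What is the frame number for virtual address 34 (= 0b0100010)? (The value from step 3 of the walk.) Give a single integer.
Answer: 14

Derivation:
vaddr = 34: l1_idx=1, l2_idx=0
L1[1] = 2; L2[2][0] = 14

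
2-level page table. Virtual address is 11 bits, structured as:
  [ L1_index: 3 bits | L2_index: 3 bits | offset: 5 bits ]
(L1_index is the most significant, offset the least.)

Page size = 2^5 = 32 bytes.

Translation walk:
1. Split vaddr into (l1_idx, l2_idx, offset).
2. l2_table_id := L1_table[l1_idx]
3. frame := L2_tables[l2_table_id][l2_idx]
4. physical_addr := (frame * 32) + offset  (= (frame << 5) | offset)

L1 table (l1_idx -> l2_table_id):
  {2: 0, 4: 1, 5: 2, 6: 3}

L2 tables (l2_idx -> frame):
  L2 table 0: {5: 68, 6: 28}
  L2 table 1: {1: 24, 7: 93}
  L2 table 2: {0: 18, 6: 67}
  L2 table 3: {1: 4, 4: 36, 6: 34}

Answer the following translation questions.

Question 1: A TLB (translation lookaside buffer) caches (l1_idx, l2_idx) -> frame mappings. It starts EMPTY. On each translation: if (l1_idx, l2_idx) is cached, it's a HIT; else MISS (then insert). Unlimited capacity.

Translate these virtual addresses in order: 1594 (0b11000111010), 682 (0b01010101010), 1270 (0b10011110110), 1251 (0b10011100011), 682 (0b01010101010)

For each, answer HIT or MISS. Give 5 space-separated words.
Answer: MISS MISS MISS HIT HIT

Derivation:
vaddr=1594: (6,1) not in TLB -> MISS, insert
vaddr=682: (2,5) not in TLB -> MISS, insert
vaddr=1270: (4,7) not in TLB -> MISS, insert
vaddr=1251: (4,7) in TLB -> HIT
vaddr=682: (2,5) in TLB -> HIT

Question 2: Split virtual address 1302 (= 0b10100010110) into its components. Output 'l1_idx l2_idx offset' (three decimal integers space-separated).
Answer: 5 0 22

Derivation:
vaddr = 1302 = 0b10100010110
  top 3 bits -> l1_idx = 5
  next 3 bits -> l2_idx = 0
  bottom 5 bits -> offset = 22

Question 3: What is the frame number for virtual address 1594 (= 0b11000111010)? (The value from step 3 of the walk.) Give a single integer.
vaddr = 1594: l1_idx=6, l2_idx=1
L1[6] = 3; L2[3][1] = 4

Answer: 4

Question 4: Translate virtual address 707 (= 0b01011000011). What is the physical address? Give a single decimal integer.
Answer: 899

Derivation:
vaddr = 707 = 0b01011000011
Split: l1_idx=2, l2_idx=6, offset=3
L1[2] = 0
L2[0][6] = 28
paddr = 28 * 32 + 3 = 899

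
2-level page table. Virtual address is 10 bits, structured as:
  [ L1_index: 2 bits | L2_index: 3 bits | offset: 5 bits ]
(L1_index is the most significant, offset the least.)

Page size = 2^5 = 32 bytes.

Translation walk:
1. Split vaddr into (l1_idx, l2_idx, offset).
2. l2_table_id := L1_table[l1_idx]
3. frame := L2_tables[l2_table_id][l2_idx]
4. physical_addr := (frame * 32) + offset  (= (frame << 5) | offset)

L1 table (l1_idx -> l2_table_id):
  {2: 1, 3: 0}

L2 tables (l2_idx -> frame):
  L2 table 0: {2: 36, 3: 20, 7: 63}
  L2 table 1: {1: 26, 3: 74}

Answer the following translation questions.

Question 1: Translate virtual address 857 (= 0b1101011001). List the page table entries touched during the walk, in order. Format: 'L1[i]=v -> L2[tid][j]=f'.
Answer: L1[3]=0 -> L2[0][2]=36

Derivation:
vaddr = 857 = 0b1101011001
Split: l1_idx=3, l2_idx=2, offset=25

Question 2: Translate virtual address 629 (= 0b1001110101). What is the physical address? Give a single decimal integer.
Answer: 2389

Derivation:
vaddr = 629 = 0b1001110101
Split: l1_idx=2, l2_idx=3, offset=21
L1[2] = 1
L2[1][3] = 74
paddr = 74 * 32 + 21 = 2389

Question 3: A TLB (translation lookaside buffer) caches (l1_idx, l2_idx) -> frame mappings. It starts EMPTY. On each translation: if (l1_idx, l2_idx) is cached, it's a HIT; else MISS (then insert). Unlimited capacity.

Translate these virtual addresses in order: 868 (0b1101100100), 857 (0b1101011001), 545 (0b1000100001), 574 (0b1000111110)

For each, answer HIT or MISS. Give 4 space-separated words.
vaddr=868: (3,3) not in TLB -> MISS, insert
vaddr=857: (3,2) not in TLB -> MISS, insert
vaddr=545: (2,1) not in TLB -> MISS, insert
vaddr=574: (2,1) in TLB -> HIT

Answer: MISS MISS MISS HIT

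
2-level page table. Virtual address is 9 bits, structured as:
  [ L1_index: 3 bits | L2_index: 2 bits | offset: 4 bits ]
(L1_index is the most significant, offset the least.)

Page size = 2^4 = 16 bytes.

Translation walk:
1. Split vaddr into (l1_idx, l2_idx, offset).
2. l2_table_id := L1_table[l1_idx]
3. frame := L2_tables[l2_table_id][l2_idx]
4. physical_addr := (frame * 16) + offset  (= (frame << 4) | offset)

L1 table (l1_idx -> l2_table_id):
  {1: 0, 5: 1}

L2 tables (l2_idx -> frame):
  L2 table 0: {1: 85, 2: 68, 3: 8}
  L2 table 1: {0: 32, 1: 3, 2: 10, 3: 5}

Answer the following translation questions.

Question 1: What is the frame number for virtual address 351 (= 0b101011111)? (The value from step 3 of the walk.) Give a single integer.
Answer: 3

Derivation:
vaddr = 351: l1_idx=5, l2_idx=1
L1[5] = 1; L2[1][1] = 3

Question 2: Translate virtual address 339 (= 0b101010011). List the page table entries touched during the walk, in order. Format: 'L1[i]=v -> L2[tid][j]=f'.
Answer: L1[5]=1 -> L2[1][1]=3

Derivation:
vaddr = 339 = 0b101010011
Split: l1_idx=5, l2_idx=1, offset=3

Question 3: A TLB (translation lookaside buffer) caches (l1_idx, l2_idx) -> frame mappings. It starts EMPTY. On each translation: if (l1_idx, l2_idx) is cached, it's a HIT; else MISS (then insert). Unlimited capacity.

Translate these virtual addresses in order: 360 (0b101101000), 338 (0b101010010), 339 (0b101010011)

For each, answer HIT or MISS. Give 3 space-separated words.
Answer: MISS MISS HIT

Derivation:
vaddr=360: (5,2) not in TLB -> MISS, insert
vaddr=338: (5,1) not in TLB -> MISS, insert
vaddr=339: (5,1) in TLB -> HIT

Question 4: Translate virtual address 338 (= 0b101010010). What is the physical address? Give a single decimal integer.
Answer: 50

Derivation:
vaddr = 338 = 0b101010010
Split: l1_idx=5, l2_idx=1, offset=2
L1[5] = 1
L2[1][1] = 3
paddr = 3 * 16 + 2 = 50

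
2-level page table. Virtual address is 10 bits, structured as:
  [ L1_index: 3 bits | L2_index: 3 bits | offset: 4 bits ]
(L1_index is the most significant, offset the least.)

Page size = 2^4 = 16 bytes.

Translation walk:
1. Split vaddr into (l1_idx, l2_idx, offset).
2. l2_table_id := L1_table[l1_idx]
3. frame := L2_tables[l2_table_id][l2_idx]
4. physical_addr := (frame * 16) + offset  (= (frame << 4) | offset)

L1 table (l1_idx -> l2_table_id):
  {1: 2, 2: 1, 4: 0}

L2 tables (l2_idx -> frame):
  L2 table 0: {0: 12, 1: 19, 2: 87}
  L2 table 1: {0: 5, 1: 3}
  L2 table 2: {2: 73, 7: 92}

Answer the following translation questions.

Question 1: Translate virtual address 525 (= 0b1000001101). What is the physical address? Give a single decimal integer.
Answer: 205

Derivation:
vaddr = 525 = 0b1000001101
Split: l1_idx=4, l2_idx=0, offset=13
L1[4] = 0
L2[0][0] = 12
paddr = 12 * 16 + 13 = 205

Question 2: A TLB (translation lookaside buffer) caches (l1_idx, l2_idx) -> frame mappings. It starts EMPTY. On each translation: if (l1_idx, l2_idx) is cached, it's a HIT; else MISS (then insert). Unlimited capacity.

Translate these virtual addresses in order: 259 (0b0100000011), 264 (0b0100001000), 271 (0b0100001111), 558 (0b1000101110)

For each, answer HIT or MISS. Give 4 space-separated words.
vaddr=259: (2,0) not in TLB -> MISS, insert
vaddr=264: (2,0) in TLB -> HIT
vaddr=271: (2,0) in TLB -> HIT
vaddr=558: (4,2) not in TLB -> MISS, insert

Answer: MISS HIT HIT MISS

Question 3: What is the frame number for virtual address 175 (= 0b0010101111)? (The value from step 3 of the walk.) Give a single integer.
Answer: 73

Derivation:
vaddr = 175: l1_idx=1, l2_idx=2
L1[1] = 2; L2[2][2] = 73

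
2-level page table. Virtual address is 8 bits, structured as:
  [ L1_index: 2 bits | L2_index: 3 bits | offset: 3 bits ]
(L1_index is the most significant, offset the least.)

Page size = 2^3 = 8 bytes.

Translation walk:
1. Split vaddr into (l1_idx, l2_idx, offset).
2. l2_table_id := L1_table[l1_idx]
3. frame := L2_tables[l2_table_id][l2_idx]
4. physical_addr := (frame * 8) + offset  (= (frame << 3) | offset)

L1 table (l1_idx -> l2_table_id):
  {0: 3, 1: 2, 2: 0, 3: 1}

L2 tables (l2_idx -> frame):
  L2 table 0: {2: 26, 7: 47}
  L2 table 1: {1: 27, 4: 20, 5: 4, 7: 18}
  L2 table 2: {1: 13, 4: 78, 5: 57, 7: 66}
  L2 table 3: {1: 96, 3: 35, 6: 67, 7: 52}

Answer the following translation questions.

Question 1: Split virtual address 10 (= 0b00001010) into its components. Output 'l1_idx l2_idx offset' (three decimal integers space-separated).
vaddr = 10 = 0b00001010
  top 2 bits -> l1_idx = 0
  next 3 bits -> l2_idx = 1
  bottom 3 bits -> offset = 2

Answer: 0 1 2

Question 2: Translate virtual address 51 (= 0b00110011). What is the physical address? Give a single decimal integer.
vaddr = 51 = 0b00110011
Split: l1_idx=0, l2_idx=6, offset=3
L1[0] = 3
L2[3][6] = 67
paddr = 67 * 8 + 3 = 539

Answer: 539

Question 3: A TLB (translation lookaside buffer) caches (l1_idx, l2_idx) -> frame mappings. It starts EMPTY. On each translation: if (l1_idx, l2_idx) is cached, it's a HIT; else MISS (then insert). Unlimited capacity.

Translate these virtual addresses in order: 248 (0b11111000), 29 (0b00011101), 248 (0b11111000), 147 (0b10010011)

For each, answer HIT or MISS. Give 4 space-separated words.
vaddr=248: (3,7) not in TLB -> MISS, insert
vaddr=29: (0,3) not in TLB -> MISS, insert
vaddr=248: (3,7) in TLB -> HIT
vaddr=147: (2,2) not in TLB -> MISS, insert

Answer: MISS MISS HIT MISS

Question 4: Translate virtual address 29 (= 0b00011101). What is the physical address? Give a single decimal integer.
Answer: 285

Derivation:
vaddr = 29 = 0b00011101
Split: l1_idx=0, l2_idx=3, offset=5
L1[0] = 3
L2[3][3] = 35
paddr = 35 * 8 + 5 = 285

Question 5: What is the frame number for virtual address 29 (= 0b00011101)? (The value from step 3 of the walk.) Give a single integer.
vaddr = 29: l1_idx=0, l2_idx=3
L1[0] = 3; L2[3][3] = 35

Answer: 35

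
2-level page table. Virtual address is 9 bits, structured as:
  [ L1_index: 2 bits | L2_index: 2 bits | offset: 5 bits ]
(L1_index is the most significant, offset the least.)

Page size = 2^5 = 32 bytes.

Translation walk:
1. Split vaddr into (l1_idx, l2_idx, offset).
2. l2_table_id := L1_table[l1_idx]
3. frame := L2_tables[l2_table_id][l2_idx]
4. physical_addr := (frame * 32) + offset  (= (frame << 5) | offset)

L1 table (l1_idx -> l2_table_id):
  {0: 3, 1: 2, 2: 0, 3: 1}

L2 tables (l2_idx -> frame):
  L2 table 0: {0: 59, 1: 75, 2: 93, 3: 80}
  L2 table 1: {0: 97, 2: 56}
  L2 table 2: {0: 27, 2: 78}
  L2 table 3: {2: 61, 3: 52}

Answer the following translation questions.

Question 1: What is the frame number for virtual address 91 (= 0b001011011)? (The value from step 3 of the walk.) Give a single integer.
vaddr = 91: l1_idx=0, l2_idx=2
L1[0] = 3; L2[3][2] = 61

Answer: 61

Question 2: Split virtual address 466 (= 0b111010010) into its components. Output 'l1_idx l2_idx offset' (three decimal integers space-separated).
Answer: 3 2 18

Derivation:
vaddr = 466 = 0b111010010
  top 2 bits -> l1_idx = 3
  next 2 bits -> l2_idx = 2
  bottom 5 bits -> offset = 18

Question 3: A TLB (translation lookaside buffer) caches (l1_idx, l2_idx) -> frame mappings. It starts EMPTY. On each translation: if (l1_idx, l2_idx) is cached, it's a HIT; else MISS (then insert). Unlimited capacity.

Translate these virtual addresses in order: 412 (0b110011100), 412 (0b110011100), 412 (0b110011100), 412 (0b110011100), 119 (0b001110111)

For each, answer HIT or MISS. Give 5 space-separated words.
vaddr=412: (3,0) not in TLB -> MISS, insert
vaddr=412: (3,0) in TLB -> HIT
vaddr=412: (3,0) in TLB -> HIT
vaddr=412: (3,0) in TLB -> HIT
vaddr=119: (0,3) not in TLB -> MISS, insert

Answer: MISS HIT HIT HIT MISS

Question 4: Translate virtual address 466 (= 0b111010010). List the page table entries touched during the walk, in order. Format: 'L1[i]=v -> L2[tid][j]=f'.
vaddr = 466 = 0b111010010
Split: l1_idx=3, l2_idx=2, offset=18

Answer: L1[3]=1 -> L2[1][2]=56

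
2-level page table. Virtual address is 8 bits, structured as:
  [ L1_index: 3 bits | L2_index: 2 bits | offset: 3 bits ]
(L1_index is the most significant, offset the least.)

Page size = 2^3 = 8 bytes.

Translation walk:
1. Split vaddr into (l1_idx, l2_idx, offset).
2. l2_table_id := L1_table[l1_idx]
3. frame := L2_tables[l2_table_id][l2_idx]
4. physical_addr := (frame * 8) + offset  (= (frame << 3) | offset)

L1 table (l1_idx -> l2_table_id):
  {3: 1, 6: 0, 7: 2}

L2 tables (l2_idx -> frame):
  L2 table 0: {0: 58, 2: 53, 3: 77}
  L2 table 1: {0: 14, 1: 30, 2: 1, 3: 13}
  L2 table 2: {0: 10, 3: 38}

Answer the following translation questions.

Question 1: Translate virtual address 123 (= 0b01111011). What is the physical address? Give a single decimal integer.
Answer: 107

Derivation:
vaddr = 123 = 0b01111011
Split: l1_idx=3, l2_idx=3, offset=3
L1[3] = 1
L2[1][3] = 13
paddr = 13 * 8 + 3 = 107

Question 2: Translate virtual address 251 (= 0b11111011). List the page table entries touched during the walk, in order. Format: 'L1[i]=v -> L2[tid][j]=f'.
Answer: L1[7]=2 -> L2[2][3]=38

Derivation:
vaddr = 251 = 0b11111011
Split: l1_idx=7, l2_idx=3, offset=3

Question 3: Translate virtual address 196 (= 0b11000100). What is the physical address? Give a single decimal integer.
Answer: 468

Derivation:
vaddr = 196 = 0b11000100
Split: l1_idx=6, l2_idx=0, offset=4
L1[6] = 0
L2[0][0] = 58
paddr = 58 * 8 + 4 = 468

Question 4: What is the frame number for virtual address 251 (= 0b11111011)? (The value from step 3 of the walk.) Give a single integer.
vaddr = 251: l1_idx=7, l2_idx=3
L1[7] = 2; L2[2][3] = 38

Answer: 38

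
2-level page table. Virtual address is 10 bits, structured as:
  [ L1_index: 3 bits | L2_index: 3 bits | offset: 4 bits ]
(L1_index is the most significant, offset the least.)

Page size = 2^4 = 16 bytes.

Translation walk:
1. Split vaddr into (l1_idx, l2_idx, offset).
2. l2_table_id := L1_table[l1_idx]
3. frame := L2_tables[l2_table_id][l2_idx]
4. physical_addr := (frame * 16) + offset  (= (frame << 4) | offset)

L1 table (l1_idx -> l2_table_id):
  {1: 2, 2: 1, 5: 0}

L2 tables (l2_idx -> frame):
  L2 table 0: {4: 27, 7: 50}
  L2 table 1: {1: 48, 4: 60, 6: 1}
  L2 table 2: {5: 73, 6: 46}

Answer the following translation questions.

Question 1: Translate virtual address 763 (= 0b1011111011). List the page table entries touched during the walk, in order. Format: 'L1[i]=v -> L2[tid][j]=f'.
Answer: L1[5]=0 -> L2[0][7]=50

Derivation:
vaddr = 763 = 0b1011111011
Split: l1_idx=5, l2_idx=7, offset=11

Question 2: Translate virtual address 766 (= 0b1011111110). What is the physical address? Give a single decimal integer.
Answer: 814

Derivation:
vaddr = 766 = 0b1011111110
Split: l1_idx=5, l2_idx=7, offset=14
L1[5] = 0
L2[0][7] = 50
paddr = 50 * 16 + 14 = 814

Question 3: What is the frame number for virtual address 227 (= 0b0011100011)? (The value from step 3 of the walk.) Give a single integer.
Answer: 46

Derivation:
vaddr = 227: l1_idx=1, l2_idx=6
L1[1] = 2; L2[2][6] = 46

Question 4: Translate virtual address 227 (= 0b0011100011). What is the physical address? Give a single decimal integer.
Answer: 739

Derivation:
vaddr = 227 = 0b0011100011
Split: l1_idx=1, l2_idx=6, offset=3
L1[1] = 2
L2[2][6] = 46
paddr = 46 * 16 + 3 = 739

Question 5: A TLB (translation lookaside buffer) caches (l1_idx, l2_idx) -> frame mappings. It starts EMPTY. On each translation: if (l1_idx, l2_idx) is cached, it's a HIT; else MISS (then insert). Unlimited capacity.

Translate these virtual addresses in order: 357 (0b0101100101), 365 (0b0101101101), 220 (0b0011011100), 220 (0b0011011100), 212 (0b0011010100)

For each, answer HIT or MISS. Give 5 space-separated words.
Answer: MISS HIT MISS HIT HIT

Derivation:
vaddr=357: (2,6) not in TLB -> MISS, insert
vaddr=365: (2,6) in TLB -> HIT
vaddr=220: (1,5) not in TLB -> MISS, insert
vaddr=220: (1,5) in TLB -> HIT
vaddr=212: (1,5) in TLB -> HIT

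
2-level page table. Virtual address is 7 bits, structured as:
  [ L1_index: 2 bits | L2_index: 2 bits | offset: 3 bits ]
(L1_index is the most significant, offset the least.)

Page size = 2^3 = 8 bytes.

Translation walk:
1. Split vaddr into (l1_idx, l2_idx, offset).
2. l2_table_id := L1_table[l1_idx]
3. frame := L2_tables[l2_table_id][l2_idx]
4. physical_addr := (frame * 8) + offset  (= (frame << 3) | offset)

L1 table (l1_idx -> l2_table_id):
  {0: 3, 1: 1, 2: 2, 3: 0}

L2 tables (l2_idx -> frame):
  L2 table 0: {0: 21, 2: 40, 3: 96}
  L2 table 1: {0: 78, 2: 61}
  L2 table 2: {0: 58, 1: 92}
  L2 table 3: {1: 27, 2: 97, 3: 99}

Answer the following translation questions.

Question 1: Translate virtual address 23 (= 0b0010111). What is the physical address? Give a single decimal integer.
vaddr = 23 = 0b0010111
Split: l1_idx=0, l2_idx=2, offset=7
L1[0] = 3
L2[3][2] = 97
paddr = 97 * 8 + 7 = 783

Answer: 783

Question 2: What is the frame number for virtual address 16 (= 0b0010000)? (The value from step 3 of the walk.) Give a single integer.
vaddr = 16: l1_idx=0, l2_idx=2
L1[0] = 3; L2[3][2] = 97

Answer: 97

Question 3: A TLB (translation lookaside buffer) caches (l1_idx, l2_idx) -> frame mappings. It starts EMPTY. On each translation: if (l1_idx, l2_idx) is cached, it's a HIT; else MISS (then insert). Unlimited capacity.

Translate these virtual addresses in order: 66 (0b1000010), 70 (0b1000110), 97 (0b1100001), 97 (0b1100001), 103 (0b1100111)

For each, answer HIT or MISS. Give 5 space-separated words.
Answer: MISS HIT MISS HIT HIT

Derivation:
vaddr=66: (2,0) not in TLB -> MISS, insert
vaddr=70: (2,0) in TLB -> HIT
vaddr=97: (3,0) not in TLB -> MISS, insert
vaddr=97: (3,0) in TLB -> HIT
vaddr=103: (3,0) in TLB -> HIT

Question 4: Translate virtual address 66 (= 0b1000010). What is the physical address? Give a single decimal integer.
Answer: 466

Derivation:
vaddr = 66 = 0b1000010
Split: l1_idx=2, l2_idx=0, offset=2
L1[2] = 2
L2[2][0] = 58
paddr = 58 * 8 + 2 = 466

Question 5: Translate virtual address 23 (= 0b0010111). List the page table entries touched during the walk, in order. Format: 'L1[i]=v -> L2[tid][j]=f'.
Answer: L1[0]=3 -> L2[3][2]=97

Derivation:
vaddr = 23 = 0b0010111
Split: l1_idx=0, l2_idx=2, offset=7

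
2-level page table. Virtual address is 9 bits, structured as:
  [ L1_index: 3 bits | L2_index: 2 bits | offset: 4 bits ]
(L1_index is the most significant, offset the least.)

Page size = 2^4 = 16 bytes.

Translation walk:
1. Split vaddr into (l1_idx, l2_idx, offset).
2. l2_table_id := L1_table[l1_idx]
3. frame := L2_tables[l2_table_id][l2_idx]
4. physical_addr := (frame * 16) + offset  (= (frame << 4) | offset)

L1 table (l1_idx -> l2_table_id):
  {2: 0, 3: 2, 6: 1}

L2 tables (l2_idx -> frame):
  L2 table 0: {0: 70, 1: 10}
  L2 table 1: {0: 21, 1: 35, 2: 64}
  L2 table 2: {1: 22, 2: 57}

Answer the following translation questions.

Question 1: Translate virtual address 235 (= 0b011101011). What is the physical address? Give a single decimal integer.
Answer: 923

Derivation:
vaddr = 235 = 0b011101011
Split: l1_idx=3, l2_idx=2, offset=11
L1[3] = 2
L2[2][2] = 57
paddr = 57 * 16 + 11 = 923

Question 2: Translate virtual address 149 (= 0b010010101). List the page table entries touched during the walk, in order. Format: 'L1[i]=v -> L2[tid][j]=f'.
Answer: L1[2]=0 -> L2[0][1]=10

Derivation:
vaddr = 149 = 0b010010101
Split: l1_idx=2, l2_idx=1, offset=5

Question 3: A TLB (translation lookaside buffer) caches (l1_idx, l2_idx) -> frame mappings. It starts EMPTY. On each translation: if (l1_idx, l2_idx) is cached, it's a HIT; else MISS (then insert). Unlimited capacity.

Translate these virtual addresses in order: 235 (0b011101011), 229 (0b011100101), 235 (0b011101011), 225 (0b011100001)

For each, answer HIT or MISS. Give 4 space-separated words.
Answer: MISS HIT HIT HIT

Derivation:
vaddr=235: (3,2) not in TLB -> MISS, insert
vaddr=229: (3,2) in TLB -> HIT
vaddr=235: (3,2) in TLB -> HIT
vaddr=225: (3,2) in TLB -> HIT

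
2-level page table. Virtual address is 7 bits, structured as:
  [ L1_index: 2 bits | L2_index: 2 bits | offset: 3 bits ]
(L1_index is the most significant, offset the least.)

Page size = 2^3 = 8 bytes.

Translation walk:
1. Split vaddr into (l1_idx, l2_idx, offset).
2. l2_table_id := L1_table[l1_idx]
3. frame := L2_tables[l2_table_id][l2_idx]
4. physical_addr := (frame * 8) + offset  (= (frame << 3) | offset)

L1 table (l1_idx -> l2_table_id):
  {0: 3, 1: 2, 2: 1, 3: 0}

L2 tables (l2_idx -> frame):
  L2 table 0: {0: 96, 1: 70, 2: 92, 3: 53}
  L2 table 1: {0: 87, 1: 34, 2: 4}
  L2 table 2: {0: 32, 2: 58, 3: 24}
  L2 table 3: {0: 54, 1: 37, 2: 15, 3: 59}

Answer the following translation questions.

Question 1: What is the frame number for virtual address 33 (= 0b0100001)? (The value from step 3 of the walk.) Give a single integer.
Answer: 32

Derivation:
vaddr = 33: l1_idx=1, l2_idx=0
L1[1] = 2; L2[2][0] = 32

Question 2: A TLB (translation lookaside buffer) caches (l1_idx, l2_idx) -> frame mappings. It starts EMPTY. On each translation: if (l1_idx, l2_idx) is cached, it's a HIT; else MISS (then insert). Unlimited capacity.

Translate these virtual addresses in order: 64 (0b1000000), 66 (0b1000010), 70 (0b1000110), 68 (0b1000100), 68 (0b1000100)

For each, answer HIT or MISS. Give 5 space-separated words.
Answer: MISS HIT HIT HIT HIT

Derivation:
vaddr=64: (2,0) not in TLB -> MISS, insert
vaddr=66: (2,0) in TLB -> HIT
vaddr=70: (2,0) in TLB -> HIT
vaddr=68: (2,0) in TLB -> HIT
vaddr=68: (2,0) in TLB -> HIT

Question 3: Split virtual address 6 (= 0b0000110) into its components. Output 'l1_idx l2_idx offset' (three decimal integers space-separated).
Answer: 0 0 6

Derivation:
vaddr = 6 = 0b0000110
  top 2 bits -> l1_idx = 0
  next 2 bits -> l2_idx = 0
  bottom 3 bits -> offset = 6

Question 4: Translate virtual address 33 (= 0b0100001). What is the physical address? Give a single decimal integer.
vaddr = 33 = 0b0100001
Split: l1_idx=1, l2_idx=0, offset=1
L1[1] = 2
L2[2][0] = 32
paddr = 32 * 8 + 1 = 257

Answer: 257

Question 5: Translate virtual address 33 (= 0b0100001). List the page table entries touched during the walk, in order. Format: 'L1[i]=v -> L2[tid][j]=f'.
vaddr = 33 = 0b0100001
Split: l1_idx=1, l2_idx=0, offset=1

Answer: L1[1]=2 -> L2[2][0]=32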